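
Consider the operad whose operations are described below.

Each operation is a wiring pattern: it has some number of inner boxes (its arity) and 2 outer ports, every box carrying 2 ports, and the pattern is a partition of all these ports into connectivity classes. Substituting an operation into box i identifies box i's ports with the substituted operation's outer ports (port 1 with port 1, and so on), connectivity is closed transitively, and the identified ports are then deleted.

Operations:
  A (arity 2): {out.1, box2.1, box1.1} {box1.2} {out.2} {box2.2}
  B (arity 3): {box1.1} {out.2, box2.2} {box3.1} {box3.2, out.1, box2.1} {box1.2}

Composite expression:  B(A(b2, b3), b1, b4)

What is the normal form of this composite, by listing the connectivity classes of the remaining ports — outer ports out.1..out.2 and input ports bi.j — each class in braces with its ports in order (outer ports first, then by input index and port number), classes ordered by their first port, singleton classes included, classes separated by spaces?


{out.1, b1.1, b4.2} {out.2, b1.2} {b2.1, b3.1} {b2.2} {b3.2} {b4.1}


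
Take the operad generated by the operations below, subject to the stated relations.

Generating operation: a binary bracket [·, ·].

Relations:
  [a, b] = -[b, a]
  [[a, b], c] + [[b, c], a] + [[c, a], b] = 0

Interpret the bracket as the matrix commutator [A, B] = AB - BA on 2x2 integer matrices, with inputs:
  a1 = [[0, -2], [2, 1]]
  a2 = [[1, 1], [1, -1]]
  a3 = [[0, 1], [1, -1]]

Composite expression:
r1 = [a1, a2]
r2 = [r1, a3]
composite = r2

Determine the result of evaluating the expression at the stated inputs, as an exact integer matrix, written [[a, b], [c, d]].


[[-2, -11], [13, 2]]

[a1, a2] = [[-4, 3], [5, 4]]
[[a1, a2], a3] = [[-2, -11], [13, 2]]


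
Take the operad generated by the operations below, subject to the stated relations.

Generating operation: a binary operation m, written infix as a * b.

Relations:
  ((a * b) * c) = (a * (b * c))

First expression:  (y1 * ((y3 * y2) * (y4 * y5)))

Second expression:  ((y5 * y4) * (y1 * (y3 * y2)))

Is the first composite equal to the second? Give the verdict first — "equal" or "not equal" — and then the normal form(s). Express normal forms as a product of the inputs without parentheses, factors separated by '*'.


not equal; the first gives y1 * y3 * y2 * y4 * y5 and the second y5 * y4 * y1 * y3 * y2

In normal form, the first expression is y1 * y3 * y2 * y4 * y5
In normal form, the second expression is y5 * y4 * y1 * y3 * y2
No match — not equal.


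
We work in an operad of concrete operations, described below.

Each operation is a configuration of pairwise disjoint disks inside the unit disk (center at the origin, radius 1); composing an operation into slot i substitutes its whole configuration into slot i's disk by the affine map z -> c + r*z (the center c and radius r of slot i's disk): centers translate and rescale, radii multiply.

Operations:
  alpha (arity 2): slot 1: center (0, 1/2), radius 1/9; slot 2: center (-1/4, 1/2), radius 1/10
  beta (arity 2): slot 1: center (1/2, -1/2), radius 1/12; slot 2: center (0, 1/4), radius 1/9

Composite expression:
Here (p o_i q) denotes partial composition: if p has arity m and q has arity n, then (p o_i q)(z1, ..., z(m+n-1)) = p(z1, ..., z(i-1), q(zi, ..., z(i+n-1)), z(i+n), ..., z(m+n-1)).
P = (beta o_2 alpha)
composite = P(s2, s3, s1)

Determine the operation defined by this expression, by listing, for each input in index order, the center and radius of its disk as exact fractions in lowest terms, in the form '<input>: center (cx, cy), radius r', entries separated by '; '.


s1: center (-1/36, 11/36), radius 1/90; s2: center (1/2, -1/2), radius 1/12; s3: center (0, 11/36), radius 1/81


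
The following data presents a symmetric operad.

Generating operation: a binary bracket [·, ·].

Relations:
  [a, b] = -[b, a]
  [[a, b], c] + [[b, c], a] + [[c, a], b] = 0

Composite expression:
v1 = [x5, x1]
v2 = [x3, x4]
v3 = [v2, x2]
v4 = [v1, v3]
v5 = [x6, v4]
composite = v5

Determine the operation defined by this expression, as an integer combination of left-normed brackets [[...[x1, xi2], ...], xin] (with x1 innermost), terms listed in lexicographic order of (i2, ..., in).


Left-normed coefficients sit on the x1-initial expansion words.
Composite bracket: [x6, [[x5, x1], [[x3, x4], x2]]]
The bracket unfolds into 32 signed words via [a, b] = ab - ba (2^5 = 32).
Collect the words opening with x1:
  sign of x1x5x2x3x4x6 is -1, so it contributes -[[[[[x1, x5], x2], x3], x4], x6]
  sign of x1x5x2x4x3x6 is +1, so it contributes +[[[[[x1, x5], x2], x4], x3], x6]
  sign of x1x5x3x4x2x6 is +1, so it contributes +[[[[[x1, x5], x3], x4], x2], x6]
  sign of x1x5x4x3x2x6 is -1, so it contributes -[[[[[x1, x5], x4], x3], x2], x6]

-[[[[[x1, x5], x2], x3], x4], x6] + [[[[[x1, x5], x2], x4], x3], x6] + [[[[[x1, x5], x3], x4], x2], x6] - [[[[[x1, x5], x4], x3], x2], x6]


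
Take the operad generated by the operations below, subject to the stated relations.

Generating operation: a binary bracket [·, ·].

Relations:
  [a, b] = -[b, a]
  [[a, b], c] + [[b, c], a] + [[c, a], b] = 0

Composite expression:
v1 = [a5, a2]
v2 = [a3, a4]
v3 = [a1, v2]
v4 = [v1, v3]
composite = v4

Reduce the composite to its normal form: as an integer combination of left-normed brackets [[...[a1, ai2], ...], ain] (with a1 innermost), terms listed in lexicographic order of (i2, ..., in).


Skip Jacobi rewriting: expand, keep a1-initial words, read off terms.
Composite bracket: [[a5, a2], [a1, [a3, a4]]]
Under [a, b] = ab - ba we get 16 signed associative words (2^4 = 16).
Words beginning with a1 determine it all:
  word a1a3a4a2a5 has sign +1, contributing +[[[[a1, a3], a4], a2], a5]
  word a1a3a4a5a2 has sign -1, contributing -[[[[a1, a3], a4], a5], a2]
  word a1a4a3a2a5 has sign -1, contributing -[[[[a1, a4], a3], a2], a5]
  word a1a4a3a5a2 has sign +1, contributing +[[[[a1, a4], a3], a5], a2]

[[[[a1, a3], a4], a2], a5] - [[[[a1, a3], a4], a5], a2] - [[[[a1, a4], a3], a2], a5] + [[[[a1, a4], a3], a5], a2]


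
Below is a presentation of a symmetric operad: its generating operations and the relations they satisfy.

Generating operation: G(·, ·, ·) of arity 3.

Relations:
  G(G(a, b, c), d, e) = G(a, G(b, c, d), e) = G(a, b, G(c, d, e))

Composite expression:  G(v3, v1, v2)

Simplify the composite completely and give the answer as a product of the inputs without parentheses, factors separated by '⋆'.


v3 ⋆ v1 ⋆ v2

Key point: G is associative — brackets drop, the v-order remains.
G(v3, v1, v2) reduces to v3 ⋆ v1 ⋆ v2


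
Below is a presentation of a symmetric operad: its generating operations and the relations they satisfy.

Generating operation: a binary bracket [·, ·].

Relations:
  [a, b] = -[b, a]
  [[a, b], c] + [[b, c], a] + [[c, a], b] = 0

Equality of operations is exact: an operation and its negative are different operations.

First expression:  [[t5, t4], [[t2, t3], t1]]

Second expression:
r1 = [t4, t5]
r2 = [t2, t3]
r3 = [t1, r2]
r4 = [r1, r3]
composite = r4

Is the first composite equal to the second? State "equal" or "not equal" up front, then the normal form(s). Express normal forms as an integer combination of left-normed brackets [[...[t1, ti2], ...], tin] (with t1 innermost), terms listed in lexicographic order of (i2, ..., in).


In normal form, the first expression is -[[[[t1, t2], t3], t4], t5] + [[[[t1, t2], t3], t5], t4] + [[[[t1, t3], t2], t4], t5] - [[[[t1, t3], t2], t5], t4]
In normal form, the second expression is -[[[[t1, t2], t3], t4], t5] + [[[[t1, t2], t3], t5], t4] + [[[[t1, t3], t2], t4], t5] - [[[[t1, t3], t2], t5], t4]
The forms coincide; equal.

equal: each reduces to -[[[[t1, t2], t3], t4], t5] + [[[[t1, t2], t3], t5], t4] + [[[[t1, t3], t2], t4], t5] - [[[[t1, t3], t2], t5], t4]


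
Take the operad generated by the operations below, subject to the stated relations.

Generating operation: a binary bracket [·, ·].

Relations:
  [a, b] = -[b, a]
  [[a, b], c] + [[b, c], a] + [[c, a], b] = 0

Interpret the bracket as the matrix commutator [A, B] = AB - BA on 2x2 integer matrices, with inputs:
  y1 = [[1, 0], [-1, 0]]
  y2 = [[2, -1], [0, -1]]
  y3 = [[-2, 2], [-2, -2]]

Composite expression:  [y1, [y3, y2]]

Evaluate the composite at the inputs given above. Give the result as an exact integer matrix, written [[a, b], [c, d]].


[[-6, -6], [10, 6]]


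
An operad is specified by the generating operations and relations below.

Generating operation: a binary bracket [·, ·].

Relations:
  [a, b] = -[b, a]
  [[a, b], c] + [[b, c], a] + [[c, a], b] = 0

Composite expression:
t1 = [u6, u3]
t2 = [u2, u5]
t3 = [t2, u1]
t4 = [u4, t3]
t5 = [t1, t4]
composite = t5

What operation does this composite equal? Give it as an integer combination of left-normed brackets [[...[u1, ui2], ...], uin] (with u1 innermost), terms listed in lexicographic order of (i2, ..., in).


[[[[[u1, u2], u5], u4], u3], u6] - [[[[[u1, u2], u5], u4], u6], u3] - [[[[[u1, u5], u2], u4], u3], u6] + [[[[[u1, u5], u2], u4], u6], u3]

Antisymmetry and Jacobi reduce to u1-anchored left-normed brackets.
Composite bracket: [[u6, u3], [u4, [[u2, u5], u1]]]
Applying ab - ba throughout gives 32 signed words (2^5 = 32).
Only words starting with u1 matter:
  u1u2u5u4u3u6 appears with sign +1, giving the term +[[[[[u1, u2], u5], u4], u3], u6]
  u1u2u5u4u6u3 appears with sign -1, giving the term -[[[[[u1, u2], u5], u4], u6], u3]
  u1u5u2u4u3u6 appears with sign -1, giving the term -[[[[[u1, u5], u2], u4], u3], u6]
  u1u5u2u4u6u3 appears with sign +1, giving the term +[[[[[u1, u5], u2], u4], u6], u3]


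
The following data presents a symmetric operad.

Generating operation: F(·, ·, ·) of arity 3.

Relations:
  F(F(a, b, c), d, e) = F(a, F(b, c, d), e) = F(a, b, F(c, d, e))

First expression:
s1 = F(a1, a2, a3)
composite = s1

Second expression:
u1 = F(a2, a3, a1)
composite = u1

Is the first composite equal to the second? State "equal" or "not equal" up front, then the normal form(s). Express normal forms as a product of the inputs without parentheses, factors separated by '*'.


not equal; first: a1 * a2 * a3; second: a2 * a3 * a1

In normal form, the first expression is a1 * a2 * a3
In normal form, the second expression is a2 * a3 * a1
Distinct normal forms: not equal.


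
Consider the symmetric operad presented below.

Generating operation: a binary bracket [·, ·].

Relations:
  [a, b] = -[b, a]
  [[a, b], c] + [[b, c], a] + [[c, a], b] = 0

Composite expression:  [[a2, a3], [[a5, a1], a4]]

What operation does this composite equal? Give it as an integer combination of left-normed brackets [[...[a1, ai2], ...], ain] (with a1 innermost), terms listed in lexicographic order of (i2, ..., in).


[[[[a1, a5], a4], a2], a3] - [[[[a1, a5], a4], a3], a2]

Left-normed coefficients sit on the a1-initial expansion words.
Composite bracket: [[a2, a3], [[a5, a1], a4]]
Expanding via [a, b] = ab - ba: 16 signed words (2^4 = 16).
Keep just the words that open with a1:
  from a1a5a4a2a3, sign +1: term +[[[[a1, a5], a4], a2], a3]
  from a1a5a4a3a2, sign -1: term -[[[[a1, a5], a4], a3], a2]


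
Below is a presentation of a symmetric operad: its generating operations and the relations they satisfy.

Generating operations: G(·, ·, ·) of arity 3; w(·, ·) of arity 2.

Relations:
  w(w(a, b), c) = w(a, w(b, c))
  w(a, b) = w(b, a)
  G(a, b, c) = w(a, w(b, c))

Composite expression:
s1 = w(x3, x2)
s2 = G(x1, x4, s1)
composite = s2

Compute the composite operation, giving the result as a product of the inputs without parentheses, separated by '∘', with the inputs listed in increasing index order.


x1 ∘ x2 ∘ x3 ∘ x4

Both nesting and order wash out for G; what remains is which x's occur.
w(x3, x2) linearizes to x3 ∘ x2
G(x1, x4, w(x3, x2)) linearizes to x1 ∘ x4 ∘ x3 ∘ x2
reordering the factors by index: x1 ∘ x2 ∘ x3 ∘ x4


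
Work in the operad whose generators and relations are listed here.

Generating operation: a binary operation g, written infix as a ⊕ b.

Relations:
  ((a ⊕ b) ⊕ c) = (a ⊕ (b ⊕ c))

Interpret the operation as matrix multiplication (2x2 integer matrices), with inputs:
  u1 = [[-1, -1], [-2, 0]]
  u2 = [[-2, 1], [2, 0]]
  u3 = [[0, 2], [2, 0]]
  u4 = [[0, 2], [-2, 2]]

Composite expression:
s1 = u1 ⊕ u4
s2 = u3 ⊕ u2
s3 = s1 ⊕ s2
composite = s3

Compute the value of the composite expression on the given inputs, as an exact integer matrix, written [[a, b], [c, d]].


(u1 ⊕ u4) = [[2, -4], [0, -4]]
(u3 ⊕ u2) = [[4, 0], [-4, 2]]
((u1 ⊕ u4) ⊕ (u3 ⊕ u2)) = [[24, -8], [16, -8]]

[[24, -8], [16, -8]]


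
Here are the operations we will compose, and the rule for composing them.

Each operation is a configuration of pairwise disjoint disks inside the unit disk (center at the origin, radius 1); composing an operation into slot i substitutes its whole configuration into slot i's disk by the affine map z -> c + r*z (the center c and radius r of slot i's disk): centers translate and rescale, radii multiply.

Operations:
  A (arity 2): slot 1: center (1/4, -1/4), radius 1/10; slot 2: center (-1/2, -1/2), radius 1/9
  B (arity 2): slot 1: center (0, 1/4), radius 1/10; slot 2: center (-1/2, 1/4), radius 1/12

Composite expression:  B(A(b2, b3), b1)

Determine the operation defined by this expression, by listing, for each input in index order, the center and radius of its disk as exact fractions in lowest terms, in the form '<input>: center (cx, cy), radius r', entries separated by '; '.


b1: center (-1/2, 1/4), radius 1/12; b2: center (1/40, 9/40), radius 1/100; b3: center (-1/20, 1/5), radius 1/90

Affine substitution under B: radii multiply and b-centers shift.
tracing b2 down its 2-map path: center (1/40, 9/40), radius 1/100
tracing b3 down its 2-map path: center (-1/20, 1/5), radius 1/90
tracing b1 down its 1-map path: center (-1/2, 1/4), radius 1/12


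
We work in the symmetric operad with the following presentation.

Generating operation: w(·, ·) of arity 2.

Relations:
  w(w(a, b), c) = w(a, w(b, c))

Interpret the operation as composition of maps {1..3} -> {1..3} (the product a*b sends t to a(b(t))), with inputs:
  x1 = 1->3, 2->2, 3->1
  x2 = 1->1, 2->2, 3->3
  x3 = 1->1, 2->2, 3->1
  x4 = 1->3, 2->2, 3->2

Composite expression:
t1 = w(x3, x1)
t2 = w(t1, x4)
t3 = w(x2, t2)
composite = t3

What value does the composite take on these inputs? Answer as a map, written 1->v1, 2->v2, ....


w(x3, x1) = 1->1, 2->2, 3->1
w(w(x3, x1), x4) = 1->1, 2->2, 3->2
w(x2, w(w(x3, x1), x4)) = 1->1, 2->2, 3->2

1->1, 2->2, 3->2


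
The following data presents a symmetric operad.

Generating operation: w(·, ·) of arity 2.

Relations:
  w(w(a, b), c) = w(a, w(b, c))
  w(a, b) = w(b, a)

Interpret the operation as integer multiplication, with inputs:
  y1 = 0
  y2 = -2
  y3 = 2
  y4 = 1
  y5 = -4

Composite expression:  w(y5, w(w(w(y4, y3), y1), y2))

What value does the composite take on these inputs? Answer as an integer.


w(y4, y3) = 2
w(w(y4, y3), y1) = 0
w(w(w(y4, y3), y1), y2) = 0
w(y5, w(w(w(y4, y3), y1), y2)) = 0

0


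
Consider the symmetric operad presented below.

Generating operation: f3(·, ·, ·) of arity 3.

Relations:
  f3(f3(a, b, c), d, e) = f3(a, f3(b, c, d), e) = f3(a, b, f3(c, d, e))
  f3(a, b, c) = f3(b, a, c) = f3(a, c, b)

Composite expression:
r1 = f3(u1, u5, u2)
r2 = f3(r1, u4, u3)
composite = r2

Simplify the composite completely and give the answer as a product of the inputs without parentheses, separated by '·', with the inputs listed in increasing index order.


u1 · u2 · u3 · u4 · u5

Reordering under f3 is free, so list the u-inputs canonically.
f3(u1, u5, u2) spells out as u1 · u5 · u2
f3(f3(u1, u5, u2), u4, u3) spells out as u1 · u5 · u2 · u4 · u3
commutativity sorts the factors: u1 · u2 · u3 · u4 · u5


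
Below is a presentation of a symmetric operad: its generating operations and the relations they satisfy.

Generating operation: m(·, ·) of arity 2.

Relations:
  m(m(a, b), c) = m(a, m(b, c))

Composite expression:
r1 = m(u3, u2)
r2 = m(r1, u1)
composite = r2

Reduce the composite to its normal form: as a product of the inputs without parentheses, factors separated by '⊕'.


u3 ⊕ u2 ⊕ u1


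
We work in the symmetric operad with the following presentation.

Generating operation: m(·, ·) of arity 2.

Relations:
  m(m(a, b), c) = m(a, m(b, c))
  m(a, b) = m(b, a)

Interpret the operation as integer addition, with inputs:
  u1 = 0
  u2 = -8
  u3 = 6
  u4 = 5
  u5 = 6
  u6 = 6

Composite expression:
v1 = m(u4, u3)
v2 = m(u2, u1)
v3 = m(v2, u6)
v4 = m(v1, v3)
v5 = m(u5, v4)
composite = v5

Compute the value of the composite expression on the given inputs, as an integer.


m(u4, u3) = 11
m(u2, u1) = -8
m(m(u2, u1), u6) = -2
m(m(u4, u3), m(m(u2, u1), u6)) = 9
m(u5, m(m(u4, u3), m(m(u2, u1), u6))) = 15

15


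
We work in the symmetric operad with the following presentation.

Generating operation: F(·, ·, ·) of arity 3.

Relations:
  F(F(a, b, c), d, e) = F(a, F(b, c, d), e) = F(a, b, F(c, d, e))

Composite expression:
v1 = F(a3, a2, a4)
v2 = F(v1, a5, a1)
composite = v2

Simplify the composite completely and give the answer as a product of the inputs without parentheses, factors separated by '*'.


Key point: F is associative — brackets drop, the a-order remains.
F(a3, a2, a4) linearizes to a3 * a2 * a4
F(F(a3, a2, a4), a5, a1) linearizes to a3 * a2 * a4 * a5 * a1

a3 * a2 * a4 * a5 * a1


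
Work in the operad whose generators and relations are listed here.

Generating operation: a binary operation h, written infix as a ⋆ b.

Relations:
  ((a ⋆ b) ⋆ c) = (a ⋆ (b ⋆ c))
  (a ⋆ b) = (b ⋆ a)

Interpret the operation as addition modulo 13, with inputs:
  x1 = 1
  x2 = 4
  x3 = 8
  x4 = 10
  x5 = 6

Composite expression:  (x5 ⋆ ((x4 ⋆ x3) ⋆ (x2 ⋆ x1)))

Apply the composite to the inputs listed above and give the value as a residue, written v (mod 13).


3 (mod 13)


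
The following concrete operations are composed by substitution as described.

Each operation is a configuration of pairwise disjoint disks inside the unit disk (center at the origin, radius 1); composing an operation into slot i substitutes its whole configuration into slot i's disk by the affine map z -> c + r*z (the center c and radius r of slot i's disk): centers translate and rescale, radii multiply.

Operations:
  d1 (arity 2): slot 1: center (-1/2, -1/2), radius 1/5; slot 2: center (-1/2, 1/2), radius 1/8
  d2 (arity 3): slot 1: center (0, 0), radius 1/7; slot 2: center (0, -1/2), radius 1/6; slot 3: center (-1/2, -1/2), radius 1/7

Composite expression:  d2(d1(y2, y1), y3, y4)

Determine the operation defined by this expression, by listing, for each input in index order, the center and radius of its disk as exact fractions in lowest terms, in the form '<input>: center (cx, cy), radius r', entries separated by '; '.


Below d2, radii multiply path by path; the y-disk centers shift.
y2: after 2 affine steps, its disk has center (-1/14, -1/14), radius 1/35
y1: after 2 affine steps, its disk has center (-1/14, 1/14), radius 1/56
y3: after 1 affine step, its disk has center (0, -1/2), radius 1/6
y4: after 1 affine step, its disk has center (-1/2, -1/2), radius 1/7

y1: center (-1/14, 1/14), radius 1/56; y2: center (-1/14, -1/14), radius 1/35; y3: center (0, -1/2), radius 1/6; y4: center (-1/2, -1/2), radius 1/7


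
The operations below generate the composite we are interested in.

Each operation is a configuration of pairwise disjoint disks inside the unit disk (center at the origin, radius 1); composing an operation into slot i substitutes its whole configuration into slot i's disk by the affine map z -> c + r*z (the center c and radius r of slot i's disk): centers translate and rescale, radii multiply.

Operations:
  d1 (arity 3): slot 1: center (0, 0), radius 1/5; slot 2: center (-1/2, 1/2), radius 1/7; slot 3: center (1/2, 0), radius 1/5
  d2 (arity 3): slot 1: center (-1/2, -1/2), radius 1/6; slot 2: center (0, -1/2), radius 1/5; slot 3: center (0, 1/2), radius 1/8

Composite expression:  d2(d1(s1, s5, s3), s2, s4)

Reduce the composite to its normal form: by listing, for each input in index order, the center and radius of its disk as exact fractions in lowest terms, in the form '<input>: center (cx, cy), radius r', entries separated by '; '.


s1: center (-1/2, -1/2), radius 1/30; s2: center (0, -1/2), radius 1/5; s3: center (-5/12, -1/2), radius 1/30; s4: center (0, 1/2), radius 1/8; s5: center (-7/12, -5/12), radius 1/42

Only the slot chain above each s matters under d2; compose those maps.
for s1, the 2-step affine chain lands on center (-1/2, -1/2), radius 1/30
for s5, the 2-step affine chain lands on center (-7/12, -5/12), radius 1/42
for s3, the 2-step affine chain lands on center (-5/12, -1/2), radius 1/30
for s2, the 1-step affine chain lands on center (0, -1/2), radius 1/5
for s4, the 1-step affine chain lands on center (0, 1/2), radius 1/8


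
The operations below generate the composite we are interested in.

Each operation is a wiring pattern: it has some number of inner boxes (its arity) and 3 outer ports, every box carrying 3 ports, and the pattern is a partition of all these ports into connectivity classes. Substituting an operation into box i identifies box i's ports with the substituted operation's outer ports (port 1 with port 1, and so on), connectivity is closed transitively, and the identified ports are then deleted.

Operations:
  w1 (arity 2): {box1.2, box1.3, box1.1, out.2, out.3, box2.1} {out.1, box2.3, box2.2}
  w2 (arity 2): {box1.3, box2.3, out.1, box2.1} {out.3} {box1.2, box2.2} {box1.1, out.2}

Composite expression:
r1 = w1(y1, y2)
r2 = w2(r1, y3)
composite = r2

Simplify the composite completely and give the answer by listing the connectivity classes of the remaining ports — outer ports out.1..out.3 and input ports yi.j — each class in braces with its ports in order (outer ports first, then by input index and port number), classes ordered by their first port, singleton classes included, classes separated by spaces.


Treat the ports identified at w2 as solder joints: merge, then drop.
the subtree at w1 composes to {out.1, y2.2, y2.3} {out.2, out.3, y1.1, y1.2, y1.3, y2.1} on (y1, y2); out.j = own outer ports
the subtree at w2 composes to {out.1, y1.1, y1.2, y1.3, y2.1, y3.1, y3.2, y3.3} {out.2, y2.2, y2.3} {out.3} on (y1, y2, y3); out.j = own outer ports

{out.1, y1.1, y1.2, y1.3, y2.1, y3.1, y3.2, y3.3} {out.2, y2.2, y2.3} {out.3}


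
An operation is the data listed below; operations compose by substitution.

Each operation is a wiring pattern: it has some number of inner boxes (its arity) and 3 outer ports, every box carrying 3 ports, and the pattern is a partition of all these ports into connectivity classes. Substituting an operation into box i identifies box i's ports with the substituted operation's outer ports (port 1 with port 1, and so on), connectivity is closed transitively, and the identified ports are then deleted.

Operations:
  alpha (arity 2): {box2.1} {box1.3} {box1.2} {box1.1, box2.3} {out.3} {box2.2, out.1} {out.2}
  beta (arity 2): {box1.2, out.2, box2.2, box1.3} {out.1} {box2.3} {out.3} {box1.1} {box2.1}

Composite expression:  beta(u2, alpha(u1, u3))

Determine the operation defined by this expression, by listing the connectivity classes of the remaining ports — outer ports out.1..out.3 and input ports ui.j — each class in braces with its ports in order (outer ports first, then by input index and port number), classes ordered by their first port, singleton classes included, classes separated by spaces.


{out.1} {out.2, u2.2, u2.3} {out.3} {u1.1, u3.3} {u1.2} {u1.3} {u2.1} {u3.1} {u3.2}


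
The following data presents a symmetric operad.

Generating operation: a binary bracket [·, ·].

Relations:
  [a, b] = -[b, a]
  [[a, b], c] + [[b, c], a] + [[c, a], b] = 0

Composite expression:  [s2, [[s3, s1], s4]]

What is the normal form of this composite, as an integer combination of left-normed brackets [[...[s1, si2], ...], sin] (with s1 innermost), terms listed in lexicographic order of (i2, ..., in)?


[[[s1, s3], s4], s2]

Left-normed coefficients sit on the s1-initial expansion words.
Composite bracket: [s2, [[s3, s1], s4]]
Full expansion: 8 signed words from ab - ba (2^3 = 8).
The s1-initial words carry the normal form:
  sign of s1s3s4s2 is +1, so it contributes +[[[s1, s3], s4], s2]


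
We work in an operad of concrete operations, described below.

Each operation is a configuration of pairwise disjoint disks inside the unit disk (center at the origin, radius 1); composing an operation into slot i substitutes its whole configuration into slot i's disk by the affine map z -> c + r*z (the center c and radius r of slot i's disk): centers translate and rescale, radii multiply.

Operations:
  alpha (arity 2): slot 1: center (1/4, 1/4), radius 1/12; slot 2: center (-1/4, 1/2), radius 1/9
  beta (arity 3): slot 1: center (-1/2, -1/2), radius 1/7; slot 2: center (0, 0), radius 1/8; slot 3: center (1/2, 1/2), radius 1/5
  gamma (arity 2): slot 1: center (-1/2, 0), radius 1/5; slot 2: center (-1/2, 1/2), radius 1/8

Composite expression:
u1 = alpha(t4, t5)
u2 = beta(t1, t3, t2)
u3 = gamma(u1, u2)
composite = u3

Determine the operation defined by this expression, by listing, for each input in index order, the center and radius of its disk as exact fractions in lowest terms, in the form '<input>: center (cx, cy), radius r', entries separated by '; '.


Only the slot chain above each t matters under gamma; compose those maps.
input t4: applying the 2 nested substitutions gives center (-9/20, 1/20), radius 1/60
input t5: applying the 2 nested substitutions gives center (-11/20, 1/10), radius 1/45
input t1: applying the 2 nested substitutions gives center (-9/16, 7/16), radius 1/56
input t3: applying the 2 nested substitutions gives center (-1/2, 1/2), radius 1/64
input t2: applying the 2 nested substitutions gives center (-7/16, 9/16), radius 1/40

t1: center (-9/16, 7/16), radius 1/56; t2: center (-7/16, 9/16), radius 1/40; t3: center (-1/2, 1/2), radius 1/64; t4: center (-9/20, 1/20), radius 1/60; t5: center (-11/20, 1/10), radius 1/45


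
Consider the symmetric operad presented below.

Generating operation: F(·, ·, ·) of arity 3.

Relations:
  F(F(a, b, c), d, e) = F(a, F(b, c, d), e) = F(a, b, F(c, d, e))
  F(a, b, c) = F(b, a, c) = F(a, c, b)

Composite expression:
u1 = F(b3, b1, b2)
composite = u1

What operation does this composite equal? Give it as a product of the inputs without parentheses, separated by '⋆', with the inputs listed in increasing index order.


b1 ⋆ b2 ⋆ b3

Both nesting and order wash out for F; what remains is which b's occur.
F(b3, b1, b2) unparenthesizes to b3 ⋆ b1 ⋆ b2
reordering the factors by index: b1 ⋆ b2 ⋆ b3


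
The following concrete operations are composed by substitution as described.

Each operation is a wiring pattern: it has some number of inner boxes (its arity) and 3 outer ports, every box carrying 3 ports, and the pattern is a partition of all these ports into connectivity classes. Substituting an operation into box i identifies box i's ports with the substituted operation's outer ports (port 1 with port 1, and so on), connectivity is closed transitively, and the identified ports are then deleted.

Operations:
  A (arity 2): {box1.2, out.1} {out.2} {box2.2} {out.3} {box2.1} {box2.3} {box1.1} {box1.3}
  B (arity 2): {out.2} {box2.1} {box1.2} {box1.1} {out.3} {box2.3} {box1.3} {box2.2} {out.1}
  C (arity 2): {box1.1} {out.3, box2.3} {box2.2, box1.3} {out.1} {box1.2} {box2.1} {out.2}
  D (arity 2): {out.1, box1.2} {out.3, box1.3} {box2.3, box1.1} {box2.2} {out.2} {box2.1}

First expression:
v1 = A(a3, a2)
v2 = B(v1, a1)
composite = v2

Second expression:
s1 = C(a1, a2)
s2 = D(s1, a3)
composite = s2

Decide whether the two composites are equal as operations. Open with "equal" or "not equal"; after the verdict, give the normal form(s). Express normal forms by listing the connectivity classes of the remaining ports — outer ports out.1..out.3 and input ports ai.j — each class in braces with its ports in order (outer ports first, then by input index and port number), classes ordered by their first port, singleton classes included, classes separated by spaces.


The first composite normalizes to {out.1} {out.2} {out.3} {a1.1} {a1.2} {a1.3} {a2.1} {a2.2} {a2.3} {a3.1} {a3.2} {a3.3}
The second composite normalizes to {out.1} {out.2} {out.3, a2.3} {a1.1} {a1.2} {a1.3, a2.2} {a2.1} {a3.1} {a3.2} {a3.3}
The normal forms differ: not equal.

not equal; first: {out.1} {out.2} {out.3} {a1.1} {a1.2} {a1.3} {a2.1} {a2.2} {a2.3} {a3.1} {a3.2} {a3.3}; second: {out.1} {out.2} {out.3, a2.3} {a1.1} {a1.2} {a1.3, a2.2} {a2.1} {a3.1} {a3.2} {a3.3}


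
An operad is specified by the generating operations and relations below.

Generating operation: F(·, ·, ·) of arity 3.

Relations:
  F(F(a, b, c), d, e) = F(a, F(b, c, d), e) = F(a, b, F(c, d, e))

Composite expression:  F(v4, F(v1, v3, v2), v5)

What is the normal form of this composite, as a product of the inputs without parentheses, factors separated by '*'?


v4 * v1 * v3 * v2 * v5

Associativity of F dissolves the nesting; only the v-input order survives.
F(v1, v3, v2) reduces to v1 * v3 * v2
F(v4, F(v1, v3, v2), v5) reduces to v4 * v1 * v3 * v2 * v5


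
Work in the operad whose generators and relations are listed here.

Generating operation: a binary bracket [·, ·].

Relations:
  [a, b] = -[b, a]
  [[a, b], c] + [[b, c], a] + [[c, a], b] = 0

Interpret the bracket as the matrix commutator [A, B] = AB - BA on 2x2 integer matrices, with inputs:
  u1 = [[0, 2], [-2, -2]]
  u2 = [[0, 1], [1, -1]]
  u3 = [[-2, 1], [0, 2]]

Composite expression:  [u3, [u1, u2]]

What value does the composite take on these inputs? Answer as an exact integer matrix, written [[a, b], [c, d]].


[[-4, -8], [-16, 4]]

[u1, u2] = [[4, 0], [-4, -4]]
[u3, [u1, u2]] = [[-4, -8], [-16, 4]]


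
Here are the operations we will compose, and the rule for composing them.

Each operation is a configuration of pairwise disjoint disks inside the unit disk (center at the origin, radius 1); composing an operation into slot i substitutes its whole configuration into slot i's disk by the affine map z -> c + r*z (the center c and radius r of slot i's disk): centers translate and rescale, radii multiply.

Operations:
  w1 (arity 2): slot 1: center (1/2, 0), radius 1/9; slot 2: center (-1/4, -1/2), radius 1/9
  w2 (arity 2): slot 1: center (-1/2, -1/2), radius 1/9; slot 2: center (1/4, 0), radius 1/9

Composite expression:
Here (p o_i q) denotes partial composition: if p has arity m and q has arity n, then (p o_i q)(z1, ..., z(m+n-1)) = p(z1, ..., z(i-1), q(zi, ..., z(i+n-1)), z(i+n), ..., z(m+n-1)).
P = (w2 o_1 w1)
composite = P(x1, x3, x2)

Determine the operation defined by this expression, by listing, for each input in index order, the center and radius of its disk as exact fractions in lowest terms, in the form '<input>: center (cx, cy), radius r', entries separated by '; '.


x1: center (-4/9, -1/2), radius 1/81; x2: center (1/4, 0), radius 1/9; x3: center (-19/36, -5/9), radius 1/81

Nesting under w2 composes maps z -> c + r*z down each x-path.
tracing x1 down its 2-map path: center (-4/9, -1/2), radius 1/81
tracing x3 down its 2-map path: center (-19/36, -5/9), radius 1/81
tracing x2 down its 1-map path: center (1/4, 0), radius 1/9


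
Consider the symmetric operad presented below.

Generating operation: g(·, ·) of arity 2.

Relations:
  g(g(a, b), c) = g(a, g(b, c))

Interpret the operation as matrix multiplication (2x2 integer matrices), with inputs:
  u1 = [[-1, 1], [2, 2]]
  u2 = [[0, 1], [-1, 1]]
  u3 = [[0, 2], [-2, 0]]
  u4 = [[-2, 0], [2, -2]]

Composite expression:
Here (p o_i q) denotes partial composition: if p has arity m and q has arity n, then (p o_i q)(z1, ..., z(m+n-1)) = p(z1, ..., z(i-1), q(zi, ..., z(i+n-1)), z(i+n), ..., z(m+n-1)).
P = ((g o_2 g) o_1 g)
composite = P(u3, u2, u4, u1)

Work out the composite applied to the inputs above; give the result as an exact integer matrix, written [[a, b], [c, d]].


[[-16, 0], [12, 4]]

g(u3, u2) = [[-2, 2], [0, -2]]
g(u4, u1) = [[2, -2], [-6, -2]]
g(g(u3, u2), g(u4, u1)) = [[-16, 0], [12, 4]]


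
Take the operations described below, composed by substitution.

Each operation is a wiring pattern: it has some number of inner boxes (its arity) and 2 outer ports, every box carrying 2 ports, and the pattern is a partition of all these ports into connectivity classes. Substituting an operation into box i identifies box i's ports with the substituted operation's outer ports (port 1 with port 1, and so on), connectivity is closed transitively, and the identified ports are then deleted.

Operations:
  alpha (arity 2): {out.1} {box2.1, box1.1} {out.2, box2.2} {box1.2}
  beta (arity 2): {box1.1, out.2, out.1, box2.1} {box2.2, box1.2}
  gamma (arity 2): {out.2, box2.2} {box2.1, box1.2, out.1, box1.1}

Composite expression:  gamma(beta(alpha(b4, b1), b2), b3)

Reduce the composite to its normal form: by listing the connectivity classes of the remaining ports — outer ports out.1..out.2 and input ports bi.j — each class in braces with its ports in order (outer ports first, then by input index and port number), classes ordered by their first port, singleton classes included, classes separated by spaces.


{out.1, b2.1, b3.1} {out.2, b3.2} {b1.1, b4.1} {b1.2, b2.2} {b4.2}


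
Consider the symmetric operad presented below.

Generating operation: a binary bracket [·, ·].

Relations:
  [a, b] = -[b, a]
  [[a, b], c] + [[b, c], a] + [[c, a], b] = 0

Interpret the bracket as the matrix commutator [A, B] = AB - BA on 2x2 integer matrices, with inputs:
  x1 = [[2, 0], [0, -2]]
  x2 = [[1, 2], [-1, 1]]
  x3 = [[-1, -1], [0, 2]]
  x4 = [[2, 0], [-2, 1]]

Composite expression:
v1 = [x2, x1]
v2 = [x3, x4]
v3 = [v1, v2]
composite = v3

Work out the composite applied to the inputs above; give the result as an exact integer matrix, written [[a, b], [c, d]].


[x2, x1] = [[0, -8], [-4, 0]]
[x3, x4] = [[2, 1], [-6, -2]]
[[x2, x1], [x3, x4]] = [[52, 32], [-16, -52]]

[[52, 32], [-16, -52]]


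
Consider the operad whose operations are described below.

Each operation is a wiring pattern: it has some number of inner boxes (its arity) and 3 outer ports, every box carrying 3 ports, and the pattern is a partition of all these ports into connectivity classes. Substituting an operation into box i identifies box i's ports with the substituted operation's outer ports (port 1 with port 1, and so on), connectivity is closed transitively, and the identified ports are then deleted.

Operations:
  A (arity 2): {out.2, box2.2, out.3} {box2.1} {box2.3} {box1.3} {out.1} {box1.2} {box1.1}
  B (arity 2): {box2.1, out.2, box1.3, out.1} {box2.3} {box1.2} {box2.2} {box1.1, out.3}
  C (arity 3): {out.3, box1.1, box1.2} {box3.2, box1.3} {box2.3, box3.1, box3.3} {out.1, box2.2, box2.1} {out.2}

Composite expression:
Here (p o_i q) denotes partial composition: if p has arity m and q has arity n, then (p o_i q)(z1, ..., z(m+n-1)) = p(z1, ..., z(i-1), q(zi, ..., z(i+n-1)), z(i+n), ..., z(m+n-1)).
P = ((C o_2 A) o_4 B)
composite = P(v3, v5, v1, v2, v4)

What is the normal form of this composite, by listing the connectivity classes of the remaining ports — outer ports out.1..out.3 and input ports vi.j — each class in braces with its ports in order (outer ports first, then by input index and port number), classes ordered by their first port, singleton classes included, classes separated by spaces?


{out.1, v1.2, v2.1, v2.3, v3.3, v4.1} {out.2} {out.3, v3.1, v3.2} {v1.1} {v1.3} {v2.2} {v4.2} {v4.3} {v5.1} {v5.2} {v5.3}

After gluing at C, chains via deleted ports link the v-ports.
composing A on (v5, v1), with out.j its own outer ports: {out.1} {out.2, out.3, v1.2} {v1.1} {v1.3} {v5.1} {v5.2} {v5.3}
composing B on (v2, v4), with out.j its own outer ports: {out.1, out.2, v2.3, v4.1} {out.3, v2.1} {v2.2} {v4.2} {v4.3}
composing C on (v3, v5, v1, v2, v4), with out.j its own outer ports: {out.1, v1.2, v2.1, v2.3, v3.3, v4.1} {out.2} {out.3, v3.1, v3.2} {v1.1} {v1.3} {v2.2} {v4.2} {v4.3} {v5.1} {v5.2} {v5.3}


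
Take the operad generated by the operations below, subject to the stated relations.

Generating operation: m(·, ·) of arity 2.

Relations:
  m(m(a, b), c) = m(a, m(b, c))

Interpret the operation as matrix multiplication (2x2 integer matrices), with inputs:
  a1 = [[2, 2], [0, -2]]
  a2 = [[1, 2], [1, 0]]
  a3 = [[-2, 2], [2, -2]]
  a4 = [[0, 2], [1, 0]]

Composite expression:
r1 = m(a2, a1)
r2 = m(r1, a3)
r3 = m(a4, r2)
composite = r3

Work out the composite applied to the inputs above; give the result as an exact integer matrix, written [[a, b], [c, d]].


[[0, 0], [-8, 8]]

m(a2, a1) = [[2, -2], [2, 2]]
m(m(a2, a1), a3) = [[-8, 8], [0, 0]]
m(a4, m(m(a2, a1), a3)) = [[0, 0], [-8, 8]]


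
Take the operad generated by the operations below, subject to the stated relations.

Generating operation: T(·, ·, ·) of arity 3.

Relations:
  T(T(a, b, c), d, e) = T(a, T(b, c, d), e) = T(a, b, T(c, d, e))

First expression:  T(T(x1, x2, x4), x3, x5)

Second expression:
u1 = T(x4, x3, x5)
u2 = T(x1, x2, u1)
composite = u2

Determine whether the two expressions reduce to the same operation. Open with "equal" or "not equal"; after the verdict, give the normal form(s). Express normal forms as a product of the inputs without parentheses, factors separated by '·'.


equal; the common form is x1 · x2 · x4 · x3 · x5

In normal form, the first expression is x1 · x2 · x4 · x3 · x5
In normal form, the second expression is x1 · x2 · x4 · x3 · x5
The normal forms match — equal.


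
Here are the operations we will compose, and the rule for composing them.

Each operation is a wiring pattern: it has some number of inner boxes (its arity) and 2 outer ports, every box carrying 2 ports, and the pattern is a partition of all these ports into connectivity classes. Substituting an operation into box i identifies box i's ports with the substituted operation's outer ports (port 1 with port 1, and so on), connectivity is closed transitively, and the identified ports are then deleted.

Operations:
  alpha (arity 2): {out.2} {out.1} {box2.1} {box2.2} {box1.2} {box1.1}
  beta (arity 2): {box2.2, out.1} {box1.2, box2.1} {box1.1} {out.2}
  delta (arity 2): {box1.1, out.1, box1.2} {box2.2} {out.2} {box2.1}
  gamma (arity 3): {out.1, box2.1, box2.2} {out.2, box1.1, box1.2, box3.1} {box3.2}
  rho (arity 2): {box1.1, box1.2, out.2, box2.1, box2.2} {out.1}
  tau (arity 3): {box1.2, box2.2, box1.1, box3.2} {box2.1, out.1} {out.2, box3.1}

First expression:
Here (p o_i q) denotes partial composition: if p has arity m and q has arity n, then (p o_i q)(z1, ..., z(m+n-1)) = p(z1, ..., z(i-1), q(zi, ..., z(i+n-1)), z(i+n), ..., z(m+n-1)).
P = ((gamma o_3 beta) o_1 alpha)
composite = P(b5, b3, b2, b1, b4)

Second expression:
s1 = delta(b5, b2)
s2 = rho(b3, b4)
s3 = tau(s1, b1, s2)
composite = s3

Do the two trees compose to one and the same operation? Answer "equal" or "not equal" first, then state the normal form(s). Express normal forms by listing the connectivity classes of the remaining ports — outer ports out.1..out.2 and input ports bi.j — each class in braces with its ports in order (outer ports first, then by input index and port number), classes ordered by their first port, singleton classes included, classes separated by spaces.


The first expression reduces to {out.1, b2.1, b2.2} {out.2, b4.2} {b1.1} {b1.2, b4.1} {b3.1} {b3.2} {b5.1} {b5.2}
The second expression reduces to {out.1, b1.1} {out.2} {b1.2, b3.1, b3.2, b4.1, b4.2, b5.1, b5.2} {b2.1} {b2.2}
The normal forms differ: not equal.

not equal; first: {out.1, b2.1, b2.2} {out.2, b4.2} {b1.1} {b1.2, b4.1} {b3.1} {b3.2} {b5.1} {b5.2}; second: {out.1, b1.1} {out.2} {b1.2, b3.1, b3.2, b4.1, b4.2, b5.1, b5.2} {b2.1} {b2.2}


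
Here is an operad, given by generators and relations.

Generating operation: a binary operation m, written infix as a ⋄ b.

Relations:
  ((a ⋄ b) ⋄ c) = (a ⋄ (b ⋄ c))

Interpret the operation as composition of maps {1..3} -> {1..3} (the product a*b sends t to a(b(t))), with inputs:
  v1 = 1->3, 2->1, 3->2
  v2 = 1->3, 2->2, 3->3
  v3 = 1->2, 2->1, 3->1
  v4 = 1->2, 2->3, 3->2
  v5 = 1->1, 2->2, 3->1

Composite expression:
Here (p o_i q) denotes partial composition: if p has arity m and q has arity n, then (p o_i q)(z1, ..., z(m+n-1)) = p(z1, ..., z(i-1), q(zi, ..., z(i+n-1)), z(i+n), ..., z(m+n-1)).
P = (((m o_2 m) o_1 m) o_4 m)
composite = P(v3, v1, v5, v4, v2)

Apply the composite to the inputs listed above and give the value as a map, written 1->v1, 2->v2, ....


1->2, 2->1, 3->2

(v3 ⋄ v1) = 1->1, 2->2, 3->1
(v4 ⋄ v2) = 1->2, 2->3, 3->2
(v5 ⋄ (v4 ⋄ v2)) = 1->2, 2->1, 3->2
((v3 ⋄ v1) ⋄ (v5 ⋄ (v4 ⋄ v2))) = 1->2, 2->1, 3->2
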